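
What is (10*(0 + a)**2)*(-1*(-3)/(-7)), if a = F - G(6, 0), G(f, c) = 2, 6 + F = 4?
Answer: -480/7 ≈ -68.571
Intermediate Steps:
F = -2 (F = -6 + 4 = -2)
a = -4 (a = -2 - 1*2 = -2 - 2 = -4)
(10*(0 + a)**2)*(-1*(-3)/(-7)) = (10*(0 - 4)**2)*(-1*(-3)/(-7)) = (10*(-4)**2)*(3*(-1/7)) = (10*16)*(-3/7) = 160*(-3/7) = -480/7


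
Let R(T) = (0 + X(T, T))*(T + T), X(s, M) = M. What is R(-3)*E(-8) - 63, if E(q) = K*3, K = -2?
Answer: -171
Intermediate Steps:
E(q) = -6 (E(q) = -2*3 = -6)
R(T) = 2*T² (R(T) = (0 + T)*(T + T) = T*(2*T) = 2*T²)
R(-3)*E(-8) - 63 = (2*(-3)²)*(-6) - 63 = (2*9)*(-6) - 63 = 18*(-6) - 63 = -108 - 63 = -171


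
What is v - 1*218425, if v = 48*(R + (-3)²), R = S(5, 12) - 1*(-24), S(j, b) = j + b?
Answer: -216025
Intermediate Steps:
S(j, b) = b + j
R = 41 (R = (12 + 5) - 1*(-24) = 17 + 24 = 41)
v = 2400 (v = 48*(41 + (-3)²) = 48*(41 + 9) = 48*50 = 2400)
v - 1*218425 = 2400 - 1*218425 = 2400 - 218425 = -216025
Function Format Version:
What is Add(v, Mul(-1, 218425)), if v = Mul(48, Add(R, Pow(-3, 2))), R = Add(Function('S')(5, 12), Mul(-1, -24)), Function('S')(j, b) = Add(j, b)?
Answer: -216025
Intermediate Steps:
Function('S')(j, b) = Add(b, j)
R = 41 (R = Add(Add(12, 5), Mul(-1, -24)) = Add(17, 24) = 41)
v = 2400 (v = Mul(48, Add(41, Pow(-3, 2))) = Mul(48, Add(41, 9)) = Mul(48, 50) = 2400)
Add(v, Mul(-1, 218425)) = Add(2400, Mul(-1, 218425)) = Add(2400, -218425) = -216025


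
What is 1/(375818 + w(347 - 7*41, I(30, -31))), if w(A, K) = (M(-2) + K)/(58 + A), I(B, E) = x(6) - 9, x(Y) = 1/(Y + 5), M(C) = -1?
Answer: 1298/487811655 ≈ 2.6609e-6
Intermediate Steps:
x(Y) = 1/(5 + Y)
I(B, E) = -98/11 (I(B, E) = 1/(5 + 6) - 9 = 1/11 - 9 = -98/11)
w(A, K) = (-1 + K)/(58 + A)
1/(375818 + w(347 - 7*41, I(30, -31))) = 1/(375818 + (-1 - 98/11)/(58 + (347 - 7*41))) = 1/(375818 - 109/11/(58 + (347 - 287))) = 1/(375818 - 109/11/(58 + 60)) = 1/(375818 - 109/11/118) = 1/(375818 + (1/118)*(-109/11)) = 1/(375818 - 109/1298) = 1/(487811655/1298) = 1298/487811655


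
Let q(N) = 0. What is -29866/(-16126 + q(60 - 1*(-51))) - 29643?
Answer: -238996576/8063 ≈ -29641.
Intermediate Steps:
-29866/(-16126 + q(60 - 1*(-51))) - 29643 = -29866/(-16126 + 0) - 29643 = -29866/(-16126) - 29643 = -29866*(-1/16126) - 29643 = 14933/8063 - 29643 = -238996576/8063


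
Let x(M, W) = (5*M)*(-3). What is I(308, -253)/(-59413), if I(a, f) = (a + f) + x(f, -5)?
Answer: -3850/59413 ≈ -0.064801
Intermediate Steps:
x(M, W) = -15*M
I(a, f) = a - 14*f (I(a, f) = (a + f) - 15*f = a - 14*f)
I(308, -253)/(-59413) = (308 - 14*(-253))/(-59413) = (308 + 3542)*(-1/59413) = 3850*(-1/59413) = -3850/59413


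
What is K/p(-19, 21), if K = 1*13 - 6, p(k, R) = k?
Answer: -7/19 ≈ -0.36842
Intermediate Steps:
K = 7 (K = 13 - 6 = 7)
K/p(-19, 21) = 7/(-19) = 7*(-1/19) = -7/19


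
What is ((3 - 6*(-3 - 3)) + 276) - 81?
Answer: 234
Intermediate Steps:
((3 - 6*(-3 - 3)) + 276) - 81 = ((3 - 6*(-6)) + 276) - 81 = ((3 + 36) + 276) - 81 = (39 + 276) - 81 = 315 - 81 = 234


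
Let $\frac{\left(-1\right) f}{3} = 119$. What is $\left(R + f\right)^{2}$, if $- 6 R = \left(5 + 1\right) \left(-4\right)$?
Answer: $124609$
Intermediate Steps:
$f = -357$ ($f = \left(-3\right) 119 = -357$)
$R = 4$ ($R = - \frac{\left(5 + 1\right) \left(-4\right)}{6} = - \frac{6 \left(-4\right)}{6} = \left(- \frac{1}{6}\right) \left(-24\right) = 4$)
$\left(R + f\right)^{2} = \left(4 - 357\right)^{2} = \left(-353\right)^{2} = 124609$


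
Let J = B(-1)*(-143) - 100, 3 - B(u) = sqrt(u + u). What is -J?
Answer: 529 - 143*I*sqrt(2) ≈ 529.0 - 202.23*I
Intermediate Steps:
B(u) = 3 - sqrt(2)*sqrt(u) (B(u) = 3 - sqrt(u + u) = 3 - sqrt(2*u) = 3 - sqrt(2)*sqrt(u))
J = -529 + 143*I*sqrt(2) (J = (3 - sqrt(2)*sqrt(-1))*(-143) - 100 = (3 - sqrt(2)*I)*(-143) - 100 = (3 - I*sqrt(2))*(-143) - 100 = (-429 + 143*I*sqrt(2)) - 100 = -529 + 143*I*sqrt(2) ≈ -529.0 + 202.23*I)
-J = -(-529 + 143*I*sqrt(2)) = 529 - 143*I*sqrt(2)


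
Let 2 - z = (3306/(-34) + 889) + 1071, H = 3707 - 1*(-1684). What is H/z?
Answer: -91647/31633 ≈ -2.8972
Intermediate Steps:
H = 5391 (H = 3707 + 1684 = 5391)
z = -31633/17 (z = 2 - ((3306/(-34) + 889) + 1071) = 2 - ((3306*(-1/34) + 889) + 1071) = 2 - ((-1653/17 + 889) + 1071) = 2 - (13460/17 + 1071) = 2 - 1*31667/17 = 2 - 31667/17 = -31633/17 ≈ -1860.8)
H/z = 5391/(-31633/17) = 5391*(-17/31633) = -91647/31633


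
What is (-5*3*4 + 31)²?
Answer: 841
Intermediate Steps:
(-5*3*4 + 31)² = (-15*4 + 31)² = (-60 + 31)² = (-29)² = 841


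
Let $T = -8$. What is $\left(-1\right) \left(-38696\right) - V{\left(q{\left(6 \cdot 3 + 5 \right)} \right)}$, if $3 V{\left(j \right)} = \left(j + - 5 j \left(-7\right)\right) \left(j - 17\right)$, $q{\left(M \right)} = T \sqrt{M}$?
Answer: $21032 - 1632 \sqrt{23} \approx 13205.0$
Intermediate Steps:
$q{\left(M \right)} = - 8 \sqrt{M}$
$V{\left(j \right)} = 12 j \left(-17 + j\right)$ ($V{\left(j \right)} = \frac{\left(j + - 5 j \left(-7\right)\right) \left(j - 17\right)}{3} = \frac{\left(j + 35 j\right) \left(-17 + j\right)}{3} = \frac{36 j \left(-17 + j\right)}{3} = 12 j \left(-17 + j\right)$)
$\left(-1\right) \left(-38696\right) - V{\left(q{\left(6 \cdot 3 + 5 \right)} \right)} = \left(-1\right) \left(-38696\right) - 12 \left(- 8 \sqrt{6 \cdot 3 + 5}\right) \left(-17 - 8 \sqrt{6 \cdot 3 + 5}\right) = 38696 - 12 \left(- 8 \sqrt{18 + 5}\right) \left(-17 - 8 \sqrt{18 + 5}\right) = 38696 - 12 \left(- 8 \sqrt{23}\right) \left(-17 - 8 \sqrt{23}\right) = 38696 - - 96 \sqrt{23} \left(-17 - 8 \sqrt{23}\right) = 38696 + 96 \sqrt{23} \left(-17 - 8 \sqrt{23}\right)$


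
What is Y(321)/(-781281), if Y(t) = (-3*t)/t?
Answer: 1/260427 ≈ 3.8399e-6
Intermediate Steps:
Y(t) = -3
Y(321)/(-781281) = -3/(-781281) = -3*(-1/781281) = 1/260427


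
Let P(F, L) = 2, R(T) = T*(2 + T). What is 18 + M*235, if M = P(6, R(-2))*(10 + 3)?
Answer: 6128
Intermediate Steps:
M = 26 (M = 2*(10 + 3) = 2*13 = 26)
18 + M*235 = 18 + 26*235 = 18 + 6110 = 6128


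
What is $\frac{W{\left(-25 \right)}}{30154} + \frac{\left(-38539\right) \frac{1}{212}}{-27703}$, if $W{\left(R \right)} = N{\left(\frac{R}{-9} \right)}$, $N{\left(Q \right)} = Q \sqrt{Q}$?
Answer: $\frac{16055482331}{2390789621844} \approx 0.0067156$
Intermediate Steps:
$N{\left(Q \right)} = Q^{\frac{3}{2}}$
$W{\left(R \right)} = \frac{\left(- R\right)^{\frac{3}{2}}}{27}$ ($W{\left(R \right)} = \left(\frac{R}{-9}\right)^{\frac{3}{2}} = \left(R \left(- \frac{1}{9}\right)\right)^{\frac{3}{2}} = \left(- \frac{R}{9}\right)^{\frac{3}{2}} = \frac{\left(- R\right)^{\frac{3}{2}}}{27}$)
$\frac{W{\left(-25 \right)}}{30154} + \frac{\left(-38539\right) \frac{1}{212}}{-27703} = \frac{\frac{1}{27} \left(\left(-1\right) \left(-25\right)\right)^{\frac{3}{2}}}{30154} + \frac{\left(-38539\right) \frac{1}{212}}{-27703} = \frac{25^{\frac{3}{2}}}{27} \cdot \frac{1}{30154} + \left(-38539\right) \frac{1}{212} \left(- \frac{1}{27703}\right) = \frac{1}{27} \cdot 125 \cdot \frac{1}{30154} - - \frac{38539}{5873036} = \frac{125}{27} \cdot \frac{1}{30154} + \frac{38539}{5873036} = \frac{125}{814158} + \frac{38539}{5873036} = \frac{16055482331}{2390789621844}$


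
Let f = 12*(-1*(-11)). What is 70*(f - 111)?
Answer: 1470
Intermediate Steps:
f = 132 (f = 12*11 = 132)
70*(f - 111) = 70*(132 - 111) = 70*21 = 1470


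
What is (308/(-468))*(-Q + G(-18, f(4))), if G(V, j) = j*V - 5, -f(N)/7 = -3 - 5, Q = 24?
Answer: 79849/117 ≈ 682.47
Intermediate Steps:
f(N) = 56 (f(N) = -7*(-3 - 5) = -7*(-8) = 56)
G(V, j) = -5 + V*j (G(V, j) = V*j - 5 = -5 + V*j)
(308/(-468))*(-Q + G(-18, f(4))) = (308/(-468))*(-1*24 + (-5 - 18*56)) = (308*(-1/468))*(-24 + (-5 - 1008)) = -77*(-24 - 1013)/117 = -77/117*(-1037) = 79849/117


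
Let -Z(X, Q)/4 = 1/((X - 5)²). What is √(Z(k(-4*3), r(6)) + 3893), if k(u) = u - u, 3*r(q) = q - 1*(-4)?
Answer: √97321/5 ≈ 62.393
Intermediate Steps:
r(q) = 4/3 + q/3 (r(q) = (q - 1*(-4))/3 = (q + 4)/3 = (4 + q)/3 = 4/3 + q/3)
k(u) = 0
Z(X, Q) = -4/(-5 + X)² (Z(X, Q) = -4/(X - 5)² = -4/(-5 + X)²)
√(Z(k(-4*3), r(6)) + 3893) = √(-4/(-5 + 0)² + 3893) = √(-4/(-5)² + 3893) = √(-4*1/25 + 3893) = √(-4/25 + 3893) = √(97321/25) = √97321/5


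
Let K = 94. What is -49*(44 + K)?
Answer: -6762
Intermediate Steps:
-49*(44 + K) = -49*(44 + 94) = -49*138 = -6762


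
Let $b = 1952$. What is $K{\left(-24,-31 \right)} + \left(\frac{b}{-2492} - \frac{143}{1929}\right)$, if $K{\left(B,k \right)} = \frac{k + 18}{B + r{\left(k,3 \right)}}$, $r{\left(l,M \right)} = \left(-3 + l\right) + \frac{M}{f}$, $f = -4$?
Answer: $- \frac{179661751}{282415245} \approx -0.63616$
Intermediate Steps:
$r{\left(l,M \right)} = -3 + l - \frac{M}{4}$ ($r{\left(l,M \right)} = \left(-3 + l\right) + \frac{M}{-4} = \left(-3 + l\right) + M \left(- \frac{1}{4}\right) = \left(-3 + l\right) - \frac{M}{4} = -3 + l - \frac{M}{4}$)
$K{\left(B,k \right)} = \frac{18 + k}{- \frac{15}{4} + B + k}$ ($K{\left(B,k \right)} = \frac{k + 18}{B - \left(\frac{15}{4} - k\right)} = \frac{18 + k}{B - \left(\frac{15}{4} - k\right)} = \frac{18 + k}{B + \left(- \frac{15}{4} + k\right)} = \frac{18 + k}{- \frac{15}{4} + B + k}$)
$K{\left(-24,-31 \right)} + \left(\frac{b}{-2492} - \frac{143}{1929}\right) = \frac{4 \left(18 - 31\right)}{-15 + 4 \left(-24\right) + 4 \left(-31\right)} + \left(\frac{1952}{-2492} - \frac{143}{1929}\right) = 4 \frac{1}{-15 - 96 - 124} \left(-13\right) + \left(1952 \left(- \frac{1}{2492}\right) - \frac{143}{1929}\right) = 4 \frac{1}{-235} \left(-13\right) - \frac{1030441}{1201767} = 4 \left(- \frac{1}{235}\right) \left(-13\right) - \frac{1030441}{1201767} = \frac{52}{235} - \frac{1030441}{1201767} = - \frac{179661751}{282415245}$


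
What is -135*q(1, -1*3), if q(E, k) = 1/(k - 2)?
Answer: 27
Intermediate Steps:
q(E, k) = 1/(-2 + k)
-135*q(1, -1*3) = -135/(-2 - 1*3) = -135/(-2 - 3) = -135/(-5) = -135*(-⅕) = 27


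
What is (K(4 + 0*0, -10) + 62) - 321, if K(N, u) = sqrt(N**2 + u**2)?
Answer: -259 + 2*sqrt(29) ≈ -248.23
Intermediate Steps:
(K(4 + 0*0, -10) + 62) - 321 = (sqrt((4 + 0*0)**2 + (-10)**2) + 62) - 321 = (sqrt((4 + 0)**2 + 100) + 62) - 321 = (sqrt(4**2 + 100) + 62) - 321 = (sqrt(16 + 100) + 62) - 321 = (sqrt(116) + 62) - 321 = (2*sqrt(29) + 62) - 321 = (62 + 2*sqrt(29)) - 321 = -259 + 2*sqrt(29)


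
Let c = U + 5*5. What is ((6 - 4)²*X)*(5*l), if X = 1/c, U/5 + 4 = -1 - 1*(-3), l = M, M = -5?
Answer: -20/3 ≈ -6.6667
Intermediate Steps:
l = -5
U = -10 (U = -20 + 5*(-1 - 1*(-3)) = -20 + 5*(-1 + 3) = -20 + 5*2 = -20 + 10 = -10)
c = 15 (c = -10 + 5*5 = -10 + 25 = 15)
X = 1/15 ≈ 0.066667
((6 - 4)²*X)*(5*l) = ((6 - 4)²*(1/15))*(5*(-5)) = (2²*(1/15))*(-25) = (4*(1/15))*(-25) = (4/15)*(-25) = -20/3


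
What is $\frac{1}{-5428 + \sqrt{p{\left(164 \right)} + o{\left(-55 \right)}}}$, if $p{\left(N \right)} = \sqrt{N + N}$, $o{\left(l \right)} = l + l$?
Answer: $- \frac{1}{5428 - i \sqrt{110 - 2 \sqrt{82}}} \approx -0.00018423 - 3.2535 \cdot 10^{-7} i$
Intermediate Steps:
$o{\left(l \right)} = 2 l$
$p{\left(N \right)} = \sqrt{2} \sqrt{N}$ ($p{\left(N \right)} = \sqrt{2 N} = \sqrt{2} \sqrt{N}$)
$\frac{1}{-5428 + \sqrt{p{\left(164 \right)} + o{\left(-55 \right)}}} = \frac{1}{-5428 + \sqrt{\sqrt{2} \sqrt{164} + 2 \left(-55\right)}} = \frac{1}{-5428 + \sqrt{\sqrt{2} \cdot 2 \sqrt{41} - 110}} = \frac{1}{-5428 + \sqrt{2 \sqrt{82} - 110}} = \frac{1}{-5428 + \sqrt{-110 + 2 \sqrt{82}}}$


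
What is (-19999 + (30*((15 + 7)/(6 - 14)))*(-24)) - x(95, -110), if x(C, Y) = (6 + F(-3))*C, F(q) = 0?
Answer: -18589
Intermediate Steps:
x(C, Y) = 6*C (x(C, Y) = (6 + 0)*C = 6*C)
(-19999 + (30*((15 + 7)/(6 - 14)))*(-24)) - x(95, -110) = (-19999 + (30*((15 + 7)/(6 - 14)))*(-24)) - 6*95 = (-19999 + (30*(22/(-8)))*(-24)) - 1*570 = (-19999 + (30*(22*(-⅛)))*(-24)) - 570 = (-19999 + (30*(-11/4))*(-24)) - 570 = (-19999 - 165/2*(-24)) - 570 = (-19999 + 1980) - 570 = -18019 - 570 = -18589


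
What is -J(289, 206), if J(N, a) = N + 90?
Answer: -379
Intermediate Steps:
J(N, a) = 90 + N
-J(289, 206) = -(90 + 289) = -1*379 = -379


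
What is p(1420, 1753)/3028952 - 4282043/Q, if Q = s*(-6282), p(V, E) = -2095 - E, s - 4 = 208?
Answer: 1620622250513/504238726296 ≈ 3.2140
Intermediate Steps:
s = 212 (s = 4 + 208 = 212)
Q = -1331784 (Q = 212*(-6282) = -1331784)
p(1420, 1753)/3028952 - 4282043/Q = (-2095 - 1*1753)/3028952 - 4282043/(-1331784) = (-2095 - 1753)*(1/3028952) - 4282043*(-1/1331784) = -3848*1/3028952 + 4282043/1331784 = -481/378619 + 4282043/1331784 = 1620622250513/504238726296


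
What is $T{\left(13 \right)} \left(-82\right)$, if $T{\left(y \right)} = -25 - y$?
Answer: $3116$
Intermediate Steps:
$T{\left(13 \right)} \left(-82\right) = \left(-25 - 13\right) \left(-82\right) = \left(-38\right) \left(-82\right) = 3116$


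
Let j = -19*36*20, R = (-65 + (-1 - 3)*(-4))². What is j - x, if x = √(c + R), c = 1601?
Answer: -13680 - √4002 ≈ -13743.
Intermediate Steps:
R = 2401 (R = (-65 - 4*(-4))² = (-65 + 16)² = (-49)² = 2401)
j = -13680 (j = -684*20 = -1*13680 = -13680)
x = √4002 (x = √(1601 + 2401) = √4002 ≈ 63.261)
j - x = -13680 - √4002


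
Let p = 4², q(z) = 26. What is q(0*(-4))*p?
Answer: 416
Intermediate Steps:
p = 16
q(0*(-4))*p = 26*16 = 416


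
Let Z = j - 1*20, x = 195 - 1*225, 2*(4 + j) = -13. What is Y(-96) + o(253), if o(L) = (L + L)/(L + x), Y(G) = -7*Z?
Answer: 96233/446 ≈ 215.77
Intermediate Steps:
j = -21/2 (j = -4 + (½)*(-13) = -4 - 13/2 = -21/2 ≈ -10.500)
x = -30 (x = 195 - 225 = -30)
Z = -61/2 (Z = -21/2 - 1*20 = -21/2 - 20 = -61/2 ≈ -30.500)
Y(G) = 427/2 (Y(G) = -7*(-61/2) = 427/2)
o(L) = 2*L/(-30 + L) (o(L) = (L + L)/(L - 30) = (2*L)/(-30 + L) = 2*L/(-30 + L))
Y(-96) + o(253) = 427/2 + 2*253/(-30 + 253) = 427/2 + 2*253/223 = 427/2 + 2*253*(1/223) = 427/2 + 506/223 = 96233/446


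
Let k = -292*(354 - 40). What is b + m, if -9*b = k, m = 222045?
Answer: 2090093/9 ≈ 2.3223e+5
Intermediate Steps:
k = -91688 (k = -292*314 = -91688)
b = 91688/9 (b = -⅑*(-91688) = 91688/9 ≈ 10188.)
b + m = 91688/9 + 222045 = 2090093/9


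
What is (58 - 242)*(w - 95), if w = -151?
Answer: 45264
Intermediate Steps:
(58 - 242)*(w - 95) = (58 - 242)*(-151 - 95) = -184*(-246) = 45264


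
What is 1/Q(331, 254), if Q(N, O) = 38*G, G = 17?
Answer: 1/646 ≈ 0.0015480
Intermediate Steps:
Q(N, O) = 646 (Q(N, O) = 38*17 = 646)
1/Q(331, 254) = 1/646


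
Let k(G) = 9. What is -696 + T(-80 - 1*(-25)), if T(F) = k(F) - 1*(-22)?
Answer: -665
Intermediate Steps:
T(F) = 31 (T(F) = 9 - 1*(-22) = 9 + 22 = 31)
-696 + T(-80 - 1*(-25)) = -696 + 31 = -665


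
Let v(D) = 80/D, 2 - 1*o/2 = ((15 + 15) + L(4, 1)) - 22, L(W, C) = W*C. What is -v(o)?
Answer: 4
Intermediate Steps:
L(W, C) = C*W
o = -20 (o = 4 - 2*(((15 + 15) + 1*4) - 22) = 4 - 2*((30 + 4) - 22) = 4 - 2*(34 - 22) = 4 - 2*12 = 4 - 24 = -20)
-v(o) = -80/(-20) = -80*(-1)/20 = -1*(-4) = 4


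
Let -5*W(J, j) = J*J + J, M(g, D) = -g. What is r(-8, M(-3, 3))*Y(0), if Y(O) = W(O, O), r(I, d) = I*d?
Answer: 0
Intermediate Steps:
W(J, j) = -J/5 - J**2/5 (W(J, j) = -(J*J + J)/5 = -(J**2 + J)/5 = -(J + J**2)/5 = -J/5 - J**2/5)
Y(O) = -O*(1 + O)/5
r(-8, M(-3, 3))*Y(0) = (-(-8)*(-3))*(-1/5*0*(1 + 0)) = (-8*3)*(-1/5*0*1) = -24*0 = 0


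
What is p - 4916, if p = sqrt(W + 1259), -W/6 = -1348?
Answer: -4916 + sqrt(9347) ≈ -4819.3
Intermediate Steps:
W = 8088 (W = -6*(-1348) = 8088)
p = sqrt(9347) (p = sqrt(8088 + 1259) = sqrt(9347) ≈ 96.680)
p - 4916 = sqrt(9347) - 4916 = -4916 + sqrt(9347)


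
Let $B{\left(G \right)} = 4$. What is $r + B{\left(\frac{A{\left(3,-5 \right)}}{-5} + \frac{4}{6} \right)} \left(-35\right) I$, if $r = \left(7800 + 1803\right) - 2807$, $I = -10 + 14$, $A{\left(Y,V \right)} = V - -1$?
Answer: $6236$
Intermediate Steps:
$A{\left(Y,V \right)} = 1 + V$ ($A{\left(Y,V \right)} = V + 1 = 1 + V$)
$I = 4$
$r = 6796$ ($r = 9603 - 2807 = 6796$)
$r + B{\left(\frac{A{\left(3,-5 \right)}}{-5} + \frac{4}{6} \right)} \left(-35\right) I = 6796 + 4 \left(-35\right) 4 = 6796 - 560 = 6236$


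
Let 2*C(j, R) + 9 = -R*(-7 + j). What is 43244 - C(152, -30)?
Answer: 82147/2 ≈ 41074.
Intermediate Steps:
C(j, R) = -9/2 - R*(-7 + j)/2 (C(j, R) = -9/2 + (-R*(-7 + j))/2 = -9/2 - R*(-7 + j)/2)
43244 - C(152, -30) = 43244 - (-9/2 + (7/2)*(-30) - ½*(-30)*152) = 43244 - (-9/2 - 105 + 2280) = 43244 - 1*4341/2 = 43244 - 4341/2 = 82147/2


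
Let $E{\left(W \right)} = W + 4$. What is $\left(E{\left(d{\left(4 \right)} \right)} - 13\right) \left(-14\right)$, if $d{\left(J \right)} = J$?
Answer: $70$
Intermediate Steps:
$E{\left(W \right)} = 4 + W$
$\left(E{\left(d{\left(4 \right)} \right)} - 13\right) \left(-14\right) = \left(\left(4 + 4\right) - 13\right) \left(-14\right) = \left(8 - 13\right) \left(-14\right) = \left(-5\right) \left(-14\right) = 70$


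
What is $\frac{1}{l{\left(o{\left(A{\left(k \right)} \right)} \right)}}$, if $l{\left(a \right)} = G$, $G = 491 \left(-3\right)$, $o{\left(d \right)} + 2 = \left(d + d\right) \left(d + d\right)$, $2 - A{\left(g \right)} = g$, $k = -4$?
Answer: $- \frac{1}{1473} \approx -0.00067889$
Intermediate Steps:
$A{\left(g \right)} = 2 - g$
$o{\left(d \right)} = -2 + 4 d^{2}$ ($o{\left(d \right)} = -2 + \left(d + d\right) \left(d + d\right) = -2 + 2 d 2 d = -2 + 4 d^{2}$)
$G = -1473$
$l{\left(a \right)} = -1473$
$\frac{1}{l{\left(o{\left(A{\left(k \right)} \right)} \right)}} = \frac{1}{-1473} = - \frac{1}{1473}$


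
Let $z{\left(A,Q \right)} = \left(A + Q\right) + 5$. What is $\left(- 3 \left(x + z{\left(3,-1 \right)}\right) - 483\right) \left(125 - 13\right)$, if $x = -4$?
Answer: $-55104$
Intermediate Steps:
$z{\left(A,Q \right)} = 5 + A + Q$
$\left(- 3 \left(x + z{\left(3,-1 \right)}\right) - 483\right) \left(125 - 13\right) = \left(- 3 \left(-4 + \left(5 + 3 - 1\right)\right) - 483\right) \left(125 - 13\right) = \left(- 3 \left(-4 + 7\right) - 483\right) \left(125 - 13\right) = \left(\left(-3\right) 3 - 483\right) 112 = \left(-9 - 483\right) 112 = \left(-492\right) 112 = -55104$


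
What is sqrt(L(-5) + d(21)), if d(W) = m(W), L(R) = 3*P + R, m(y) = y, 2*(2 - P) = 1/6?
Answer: sqrt(87)/2 ≈ 4.6637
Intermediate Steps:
P = 23/12 (P = 2 - 1/2/6 = 2 - 1/2*1/6 = 2 - 1/12 = 23/12 ≈ 1.9167)
L(R) = 23/4 + R (L(R) = 3*(23/12) + R = 23/4 + R)
d(W) = W
sqrt(L(-5) + d(21)) = sqrt((23/4 - 5) + 21) = sqrt(3/4 + 21) = sqrt(87/4) = sqrt(87)/2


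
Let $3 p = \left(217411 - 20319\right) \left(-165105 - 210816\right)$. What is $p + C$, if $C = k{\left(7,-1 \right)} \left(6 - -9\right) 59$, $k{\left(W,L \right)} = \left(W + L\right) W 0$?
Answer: $-24697007244$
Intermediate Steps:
$k{\left(W,L \right)} = 0$ ($k{\left(W,L \right)} = \left(L + W\right) W 0 = W \left(L + W\right) 0 = 0$)
$C = 0$ ($C = 0 \left(6 - -9\right) 59 = 0 \left(6 + 9\right) 59 = 0 \cdot 15 \cdot 59 = 0 \cdot 59 = 0$)
$p = -24697007244$ ($p = \frac{\left(217411 - 20319\right) \left(-165105 - 210816\right)}{3} = \frac{197092 \left(-375921\right)}{3} = \frac{1}{3} \left(-74091021732\right) = -24697007244$)
$p + C = -24697007244 + 0 = -24697007244$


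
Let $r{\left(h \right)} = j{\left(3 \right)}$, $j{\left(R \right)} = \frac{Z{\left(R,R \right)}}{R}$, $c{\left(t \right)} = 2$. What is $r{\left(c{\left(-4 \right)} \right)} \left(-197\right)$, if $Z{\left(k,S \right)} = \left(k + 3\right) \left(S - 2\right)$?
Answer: $-394$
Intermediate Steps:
$Z{\left(k,S \right)} = \left(-2 + S\right) \left(3 + k\right)$ ($Z{\left(k,S \right)} = \left(3 + k\right) \left(-2 + S\right) = \left(-2 + S\right) \left(3 + k\right)$)
$j{\left(R \right)} = \frac{-6 + R + R^{2}}{R}$ ($j{\left(R \right)} = \frac{-6 - 2 R + 3 R + R R}{R} = \frac{-6 - 2 R + 3 R + R^{2}}{R} = \frac{-6 + R + R^{2}}{R}$)
$r{\left(h \right)} = 2$ ($r{\left(h \right)} = 1 + 3 - \frac{6}{3} = 1 + 3 - 2 = 2$)
$r{\left(c{\left(-4 \right)} \right)} \left(-197\right) = 2 \left(-197\right) = -394$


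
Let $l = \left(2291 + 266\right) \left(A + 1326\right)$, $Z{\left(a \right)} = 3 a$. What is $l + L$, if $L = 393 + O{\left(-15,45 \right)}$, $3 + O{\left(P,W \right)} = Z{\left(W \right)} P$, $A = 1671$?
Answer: $7661694$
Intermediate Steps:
$l = 7663329$ ($l = \left(2291 + 266\right) \left(1671 + 1326\right) = 2557 \cdot 2997 = 7663329$)
$O{\left(P,W \right)} = -3 + 3 P W$ ($O{\left(P,W \right)} = -3 + 3 W P = -3 + 3 P W$)
$L = -1635$ ($L = 393 + \left(-3 + 3 \left(-15\right) 45\right) = 393 - 2028 = -1635$)
$l + L = 7663329 - 1635 = 7661694$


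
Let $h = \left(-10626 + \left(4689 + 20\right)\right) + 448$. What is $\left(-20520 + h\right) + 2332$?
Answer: $-23657$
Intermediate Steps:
$h = -5469$ ($h = \left(-10626 + 4709\right) + 448 = -5917 + 448 = -5469$)
$\left(-20520 + h\right) + 2332 = \left(-20520 - 5469\right) + 2332 = -25989 + 2332 = -23657$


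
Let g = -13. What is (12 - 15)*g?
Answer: 39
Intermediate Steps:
(12 - 15)*g = (12 - 15)*(-13) = -3*(-13) = 39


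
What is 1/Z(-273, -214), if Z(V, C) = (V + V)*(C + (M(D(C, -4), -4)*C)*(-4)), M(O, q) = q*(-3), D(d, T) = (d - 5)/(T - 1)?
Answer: -1/5491668 ≈ -1.8209e-7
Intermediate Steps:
D(d, T) = (-5 + d)/(-1 + T)
M(O, q) = -3*q
Z(V, C) = -94*C*V (Z(V, C) = (V + V)*(C + ((-3*(-4))*C)*(-4)) = (2*V)*(C + (12*C)*(-4)) = (2*V)*(C - 48*C) = (2*V)*(-47*C) = -94*C*V)
1/Z(-273, -214) = 1/(-94*(-214)*(-273)) = 1/(-5491668) = -1/5491668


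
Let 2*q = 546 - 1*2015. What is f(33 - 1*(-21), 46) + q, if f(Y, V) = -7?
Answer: -1483/2 ≈ -741.50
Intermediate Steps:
q = -1469/2 (q = (546 - 1*2015)/2 = (546 - 2015)/2 = (1/2)*(-1469) = -1469/2 ≈ -734.50)
f(33 - 1*(-21), 46) + q = -7 - 1469/2 = -1483/2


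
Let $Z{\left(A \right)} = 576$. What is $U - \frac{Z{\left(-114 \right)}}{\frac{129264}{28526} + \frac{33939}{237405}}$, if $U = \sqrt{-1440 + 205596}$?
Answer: $- \frac{12747698880}{103451189} + 6 \sqrt{5671} \approx 328.61$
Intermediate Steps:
$U = 6 \sqrt{5671}$ ($U = \sqrt{204156} = 6 \sqrt{5671} \approx 451.84$)
$U - \frac{Z{\left(-114 \right)}}{\frac{129264}{28526} + \frac{33939}{237405}} = 6 \sqrt{5671} - \frac{576}{\frac{129264}{28526} + \frac{33939}{237405}} = 6 \sqrt{5671} - \frac{576}{129264 \cdot \frac{1}{28526} + 33939 \cdot \frac{1}{237405}} = 6 \sqrt{5671} - \frac{576}{\frac{64632}{14263} + \frac{11313}{79135}} = 6 \sqrt{5671} - \frac{576}{\frac{310353567}{66394265}} = 6 \sqrt{5671} - 576 \cdot \frac{66394265}{310353567} = 6 \sqrt{5671} - \frac{12747698880}{103451189} = - \frac{12747698880}{103451189} + 6 \sqrt{5671}$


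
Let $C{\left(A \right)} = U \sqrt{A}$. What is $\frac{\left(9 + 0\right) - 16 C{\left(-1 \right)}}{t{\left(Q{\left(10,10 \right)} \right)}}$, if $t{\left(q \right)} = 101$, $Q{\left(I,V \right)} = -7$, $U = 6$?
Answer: $\frac{9}{101} - \frac{96 i}{101} \approx 0.089109 - 0.95049 i$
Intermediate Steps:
$C{\left(A \right)} = 6 \sqrt{A}$
$\frac{\left(9 + 0\right) - 16 C{\left(-1 \right)}}{t{\left(Q{\left(10,10 \right)} \right)}} = \frac{\left(9 + 0\right) - 16 \cdot 6 \sqrt{-1}}{101} = \left(9 - 16 \cdot 6 i\right) \frac{1}{101} = \left(9 - 96 i\right) \frac{1}{101} = \frac{9}{101} - \frac{96 i}{101}$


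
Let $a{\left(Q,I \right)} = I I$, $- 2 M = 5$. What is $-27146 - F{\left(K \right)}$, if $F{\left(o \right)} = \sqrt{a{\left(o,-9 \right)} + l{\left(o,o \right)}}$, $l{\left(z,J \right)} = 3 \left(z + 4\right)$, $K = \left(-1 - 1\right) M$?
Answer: $-27146 - 6 \sqrt{3} \approx -27156.0$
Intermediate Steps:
$M = - \frac{5}{2}$ ($M = \left(- \frac{1}{2}\right) 5 = - \frac{5}{2} \approx -2.5$)
$K = 5$ ($K = \left(-1 - 1\right) \left(- \frac{5}{2}\right) = \left(-2\right) \left(- \frac{5}{2}\right) = 5$)
$a{\left(Q,I \right)} = I^{2}$
$l{\left(z,J \right)} = 12 + 3 z$ ($l{\left(z,J \right)} = 3 \left(4 + z\right) = 12 + 3 z$)
$F{\left(o \right)} = \sqrt{93 + 3 o}$ ($F{\left(o \right)} = \sqrt{\left(-9\right)^{2} + \left(12 + 3 o\right)} = \sqrt{81 + \left(12 + 3 o\right)} = \sqrt{93 + 3 o}$)
$-27146 - F{\left(K \right)} = -27146 - \sqrt{93 + 3 \cdot 5} = -27146 - \sqrt{93 + 15} = -27146 - \sqrt{108} = -27146 - 6 \sqrt{3}$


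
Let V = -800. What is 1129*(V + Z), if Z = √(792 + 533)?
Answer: -903200 + 5645*√53 ≈ -8.6210e+5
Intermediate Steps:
Z = 5*√53 (Z = √1325 = 5*√53 ≈ 36.401)
1129*(V + Z) = 1129*(-800 + 5*√53) = -903200 + 5645*√53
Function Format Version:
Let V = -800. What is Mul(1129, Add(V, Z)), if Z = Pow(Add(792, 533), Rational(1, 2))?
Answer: Add(-903200, Mul(5645, Pow(53, Rational(1, 2)))) ≈ -8.6210e+5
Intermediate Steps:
Z = Mul(5, Pow(53, Rational(1, 2))) (Z = Pow(1325, Rational(1, 2)) = Mul(5, Pow(53, Rational(1, 2))) ≈ 36.401)
Mul(1129, Add(V, Z)) = Mul(1129, Add(-800, Mul(5, Pow(53, Rational(1, 2))))) = Add(-903200, Mul(5645, Pow(53, Rational(1, 2))))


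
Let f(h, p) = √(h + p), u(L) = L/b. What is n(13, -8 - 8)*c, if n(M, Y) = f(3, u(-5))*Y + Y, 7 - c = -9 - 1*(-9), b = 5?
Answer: -112 - 112*√2 ≈ -270.39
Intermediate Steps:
u(L) = L/5
c = 7 (c = 7 - (-9 - 1*(-9)) = 7 - (-9 + 9) = 7 - 1*0 = 7 + 0 = 7)
n(M, Y) = Y + Y*√2 (n(M, Y) = √(3 + (⅕)*(-5))*Y + Y = √(3 - 1)*Y + Y = √2*Y + Y = Y*√2 + Y = Y + Y*√2)
n(13, -8 - 8)*c = ((-8 - 8)*(1 + √2))*7 = -16*(1 + √2)*7 = (-16 - 16*√2)*7 = -112 - 112*√2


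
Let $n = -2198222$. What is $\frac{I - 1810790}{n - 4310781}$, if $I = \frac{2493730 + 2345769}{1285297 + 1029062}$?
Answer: $\frac{4190813294111}{15064169674077} \approx 0.2782$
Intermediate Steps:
$I = \frac{4839499}{2314359} \approx 2.0911$
$\frac{I - 1810790}{n - 4310781} = \frac{\frac{4839499}{2314359} - 1810790}{-2198222 - 4310781} = - \frac{4190813294111}{2314359 \left(-6509003\right)} = \left(- \frac{4190813294111}{2314359}\right) \left(- \frac{1}{6509003}\right) = \frac{4190813294111}{15064169674077}$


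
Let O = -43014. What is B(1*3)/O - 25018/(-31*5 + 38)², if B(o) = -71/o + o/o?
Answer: -179302328/98136441 ≈ -1.8271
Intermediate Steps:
B(o) = 1 - 71/o (B(o) = -71/o + 1 = 1 - 71/o)
B(1*3)/O - 25018/(-31*5 + 38)² = ((-71 + 1*3)/((1*3)))/(-43014) - 25018/(-31*5 + 38)² = ((-71 + 3)/3)*(-1/43014) - 25018/(-155 + 38)² = ((⅓)*(-68))*(-1/43014) - 25018/((-117)²) = -68/3*(-1/43014) - 25018/13689 = 34/64521 - 25018*1/13689 = 34/64521 - 25018/13689 = -179302328/98136441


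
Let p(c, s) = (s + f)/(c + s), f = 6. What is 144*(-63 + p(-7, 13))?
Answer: -8616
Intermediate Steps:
p(c, s) = (6 + s)/(c + s) (p(c, s) = (s + 6)/(c + s) = (6 + s)/(c + s))
144*(-63 + p(-7, 13)) = 144*(-63 + (6 + 13)/(-7 + 13)) = 144*(-63 + 19/6) = 144*(-359/6) = -8616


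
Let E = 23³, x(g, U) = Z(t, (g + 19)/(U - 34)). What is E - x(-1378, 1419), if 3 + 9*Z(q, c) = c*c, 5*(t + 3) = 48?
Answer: 70018433323/5754675 ≈ 12167.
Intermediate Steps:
t = 33/5 (t = -3 + (⅕)*48 = -3 + 48/5 = 33/5 ≈ 6.6000)
Z(q, c) = -⅓ + c²/9 (Z(q, c) = -⅓ + (c*c)/9 = -⅓ + c²/9)
x(g, U) = -⅓ + (19 + g)²/(9*(-34 + U)²) (x(g, U) = -⅓ + ((g + 19)/(U - 34))²/9 = -⅓ + ((19 + g)/(-34 + U))²/9 = -⅓ + ((19 + g)²/(-34 + U)²)/9 = -⅓ + (19 + g)²/(9*(-34 + U)²))
E = 12167
E - x(-1378, 1419) = 12167 - (-⅓ + (19 - 1378)²/(9*(-34 + 1419)²)) = 12167 - (-⅓ + (⅑)*(-1359)²/1385²) = 12167 - (-⅓ + (⅑)*(1/1918225)*1846881) = 12167 - (-⅓ + 205209/1918225) = 12167 - 1*(-1302598/5754675) = 12167 + 1302598/5754675 = 70018433323/5754675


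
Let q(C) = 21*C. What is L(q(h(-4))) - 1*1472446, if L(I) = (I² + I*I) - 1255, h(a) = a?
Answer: -1459589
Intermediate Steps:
L(I) = -1255 + 2*I² (L(I) = (I² + I²) - 1255 = 2*I² - 1255 = -1255 + 2*I²)
L(q(h(-4))) - 1*1472446 = (-1255 + 2*(21*(-4))²) - 1*1472446 = (-1255 + 2*(-84)²) - 1472446 = (-1255 + 2*7056) - 1472446 = (-1255 + 14112) - 1472446 = 12857 - 1472446 = -1459589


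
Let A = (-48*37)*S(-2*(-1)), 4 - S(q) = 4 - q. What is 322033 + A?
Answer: 318481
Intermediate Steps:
S(q) = q (S(q) = 4 - (4 - q) = 4 + (-4 + q) = q)
A = -3552 (A = (-48*37)*(-2*(-1)) = -1776*2 = -3552)
322033 + A = 322033 - 3552 = 318481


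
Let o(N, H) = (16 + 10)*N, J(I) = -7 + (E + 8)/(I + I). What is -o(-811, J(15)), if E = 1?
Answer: 21086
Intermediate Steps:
J(I) = -7 + 9/(2*I) (J(I) = -7 + (1 + 8)/(I + I) = -7 + 9/((2*I)) = -7 + 9*(1/(2*I)) = -7 + 9/(2*I))
o(N, H) = 26*N
-o(-811, J(15)) = -26*(-811) = -1*(-21086) = 21086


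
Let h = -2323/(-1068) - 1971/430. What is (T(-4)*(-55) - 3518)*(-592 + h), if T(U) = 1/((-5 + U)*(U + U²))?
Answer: 51850331239901/24798960 ≈ 2.0908e+6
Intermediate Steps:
T(U) = 1/((-5 + U)*(U + U²))
h = -553069/229620 (h = -2323*(-1/1068) - 1971*1/430 = 2323/1068 - 1971/430 = -553069/229620 ≈ -2.4086)
(T(-4)*(-55) - 3518)*(-592 + h) = ((1/((-4)*(-5 + (-4)² - 4*(-4))))*(-55) - 3518)*(-592 - 553069/229620) = (-1/(4*(-5 + 16 + 16))*(-55) - 3518)*(-136488109/229620) = (-¼/27*(-55) - 3518)*(-136488109/229620) = (-¼*1/27*(-55) - 3518)*(-136488109/229620) = (-1/108*(-55) - 3518)*(-136488109/229620) = (55/108 - 3518)*(-136488109/229620) = -379889/108*(-136488109/229620) = 51850331239901/24798960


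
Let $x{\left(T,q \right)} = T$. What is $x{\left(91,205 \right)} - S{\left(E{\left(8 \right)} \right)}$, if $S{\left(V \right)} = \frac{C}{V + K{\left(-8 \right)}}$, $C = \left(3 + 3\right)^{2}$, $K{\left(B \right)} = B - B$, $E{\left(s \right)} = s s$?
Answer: $\frac{1447}{16} \approx 90.438$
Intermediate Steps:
$E{\left(s \right)} = s^{2}$
$K{\left(B \right)} = 0$
$C = 36$ ($C = 6^{2} = 36$)
$S{\left(V \right)} = \frac{36}{V}$ ($S{\left(V \right)} = \frac{36}{V + 0} = \frac{36}{V}$)
$x{\left(91,205 \right)} - S{\left(E{\left(8 \right)} \right)} = 91 - \frac{36}{8^{2}} = 91 - \frac{36}{64} = 91 - 36 \cdot \frac{1}{64} = 91 - \frac{9}{16} = \frac{1447}{16}$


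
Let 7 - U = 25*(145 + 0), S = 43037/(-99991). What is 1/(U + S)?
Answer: -99991/361810475 ≈ -0.00027636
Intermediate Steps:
S = -43037/99991 (S = 43037*(-1/99991) = -43037/99991 ≈ -0.43041)
U = -3618 (U = 7 - 25*(145 + 0) = 7 - 25*145 = 7 - 1*3625 = 7 - 3625 = -3618)
1/(U + S) = 1/(-3618 - 43037/99991) = 1/(-361810475/99991) = -99991/361810475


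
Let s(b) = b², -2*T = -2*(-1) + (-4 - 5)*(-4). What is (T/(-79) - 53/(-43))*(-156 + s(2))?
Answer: -760608/3397 ≈ -223.91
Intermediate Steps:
T = -19 (T = -(-2*(-1) + (-4 - 5)*(-4))/2 = -(2 - 9*(-4))/2 = -(2 + 36)/2 = -½*38 = -19)
(T/(-79) - 53/(-43))*(-156 + s(2)) = (-19/(-79) - 53/(-43))*(-156 + 2²) = (-19*(-1/79) - 53*(-1/43))*(-156 + 4) = (19/79 + 53/43)*(-152) = (5004/3397)*(-152) = -760608/3397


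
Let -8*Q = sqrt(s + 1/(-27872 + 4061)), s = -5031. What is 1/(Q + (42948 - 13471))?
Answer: 3208579872/94579317443597 + 4*I*sqrt(58212132738)/94579317443597 ≈ 3.3925e-5 + 1.0204e-8*I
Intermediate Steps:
Q = -7*I*sqrt(58212132738)/190488 (Q = -sqrt(-5031 + 1/(-27872 + 4061))/8 = -sqrt(-5031 + 1/(-23811))/8 = -sqrt(-5031 - 1/23811)/8 = -7*I*sqrt(58212132738)/190488 ≈ -8.8662*I)
1/(Q + (42948 - 13471)) = 1/(-7*I*sqrt(58212132738)/190488 + (42948 - 13471)) = 1/(-7*I*sqrt(58212132738)/190488 + 29477) = 1/(29477 - 7*I*sqrt(58212132738)/190488)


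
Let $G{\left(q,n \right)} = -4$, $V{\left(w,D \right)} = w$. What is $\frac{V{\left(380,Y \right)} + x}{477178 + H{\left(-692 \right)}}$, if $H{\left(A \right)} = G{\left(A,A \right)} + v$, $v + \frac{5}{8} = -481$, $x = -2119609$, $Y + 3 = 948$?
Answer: $- \frac{16953832}{3813539} \approx -4.4457$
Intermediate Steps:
$Y = 945$ ($Y = -3 + 948 = 945$)
$v = - \frac{3853}{8}$ ($v = - \frac{5}{8} - 481 = - \frac{3853}{8} \approx -481.63$)
$H{\left(A \right)} = - \frac{3885}{8}$ ($H{\left(A \right)} = -4 - \frac{3853}{8} = - \frac{3885}{8}$)
$\frac{V{\left(380,Y \right)} + x}{477178 + H{\left(-692 \right)}} = \frac{380 - 2119609}{477178 - \frac{3885}{8}} = - \frac{2119229}{\frac{3813539}{8}} = \left(-2119229\right) \frac{8}{3813539} = - \frac{16953832}{3813539}$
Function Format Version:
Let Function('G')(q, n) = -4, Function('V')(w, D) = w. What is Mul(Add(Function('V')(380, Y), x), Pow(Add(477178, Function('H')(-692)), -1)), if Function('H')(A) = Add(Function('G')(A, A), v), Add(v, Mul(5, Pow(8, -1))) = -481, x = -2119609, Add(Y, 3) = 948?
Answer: Rational(-16953832, 3813539) ≈ -4.4457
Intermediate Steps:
Y = 945 (Y = Add(-3, 948) = 945)
v = Rational(-3853, 8) (v = Add(Rational(-5, 8), -481) = Rational(-3853, 8) ≈ -481.63)
Function('H')(A) = Rational(-3885, 8) (Function('H')(A) = Add(-4, Rational(-3853, 8)) = Rational(-3885, 8))
Mul(Add(Function('V')(380, Y), x), Pow(Add(477178, Function('H')(-692)), -1)) = Mul(Add(380, -2119609), Pow(Add(477178, Rational(-3885, 8)), -1)) = Mul(-2119229, Pow(Rational(3813539, 8), -1)) = Mul(-2119229, Rational(8, 3813539)) = Rational(-16953832, 3813539)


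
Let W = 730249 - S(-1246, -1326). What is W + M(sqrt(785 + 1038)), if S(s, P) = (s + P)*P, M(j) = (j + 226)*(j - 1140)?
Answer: -2936040 - 914*sqrt(1823) ≈ -2.9751e+6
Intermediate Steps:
M(j) = (-1140 + j)*(226 + j) (M(j) = (226 + j)*(-1140 + j) = (-1140 + j)*(226 + j))
S(s, P) = P*(P + s) (S(s, P) = (P + s)*P = P*(P + s))
W = -2680223 (W = 730249 - (-1326)*(-1326 - 1246) = 730249 - (-1326)*(-2572) = 730249 - 1*3410472 = 730249 - 3410472 = -2680223)
W + M(sqrt(785 + 1038)) = -2680223 + (-257640 + (sqrt(785 + 1038))**2 - 914*sqrt(785 + 1038)) = -2680223 + (-257640 + (sqrt(1823))**2 - 914*sqrt(1823)) = -2680223 + (-257640 + 1823 - 914*sqrt(1823)) = -2680223 + (-255817 - 914*sqrt(1823)) = -2936040 - 914*sqrt(1823)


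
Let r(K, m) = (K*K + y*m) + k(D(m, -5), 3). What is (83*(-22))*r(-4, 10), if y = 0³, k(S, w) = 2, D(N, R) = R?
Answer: -32868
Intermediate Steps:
y = 0
r(K, m) = 2 + K² (r(K, m) = (K*K + 0*m) + 2 = (K² + 0) + 2 = K² + 2 = 2 + K²)
(83*(-22))*r(-4, 10) = (83*(-22))*(2 + (-4)²) = -1826*(2 + 16) = -1826*18 = -32868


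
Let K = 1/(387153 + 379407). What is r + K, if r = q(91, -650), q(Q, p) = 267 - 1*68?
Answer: 152545441/766560 ≈ 199.00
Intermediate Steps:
q(Q, p) = 199 (q(Q, p) = 267 - 68 = 199)
r = 199
K = 1/766560 ≈ 1.3045e-6
r + K = 199 + 1/766560 = 152545441/766560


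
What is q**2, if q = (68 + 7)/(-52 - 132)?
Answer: 5625/33856 ≈ 0.16614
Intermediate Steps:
q = -75/184 (q = 75/(-184) = 75*(-1/184) = -75/184 ≈ -0.40761)
q**2 = (-75/184)**2 = 5625/33856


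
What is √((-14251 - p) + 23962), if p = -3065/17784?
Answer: 7*√1741133134/2964 ≈ 98.545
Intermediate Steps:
p = -3065/17784 (p = -3065*1/17784 = -3065/17784 ≈ -0.17235)
√((-14251 - p) + 23962) = √((-14251 - 1*(-3065/17784)) + 23962) = √((-14251 + 3065/17784) + 23962) = √(-253436719/17784 + 23962) = √(172703489/17784) = 7*√1741133134/2964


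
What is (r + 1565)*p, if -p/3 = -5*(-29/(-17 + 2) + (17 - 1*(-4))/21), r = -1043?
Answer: 22968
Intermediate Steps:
p = 44 (p = -(-15)*(-29/(-17 + 2) + (17 - 1*(-4))/21) = -(-15)*(-29/(-15) + (17 + 4)*(1/21)) = -(-15)*(-29*(-1/15) + 21*(1/21)) = -(-15)*(29/15 + 1) = -(-15)*44/15 = -3*(-44/3) = 44)
(r + 1565)*p = (-1043 + 1565)*44 = 522*44 = 22968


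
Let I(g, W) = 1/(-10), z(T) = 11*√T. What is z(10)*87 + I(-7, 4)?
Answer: -⅒ + 957*√10 ≈ 3026.2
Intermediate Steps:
I(g, W) = -⅒
z(10)*87 + I(-7, 4) = (11*√10)*87 - ⅒ = 957*√10 - ⅒ = -⅒ + 957*√10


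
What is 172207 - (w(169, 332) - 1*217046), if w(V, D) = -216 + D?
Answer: 389137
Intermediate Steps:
172207 - (w(169, 332) - 1*217046) = 172207 - ((-216 + 332) - 1*217046) = 172207 - (116 - 217046) = 172207 - 1*(-216930) = 172207 + 216930 = 389137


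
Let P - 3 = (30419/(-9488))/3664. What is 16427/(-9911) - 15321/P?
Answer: -5280506892937871/1033337480747 ≈ -5110.1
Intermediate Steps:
P = 104261677/34764032 (P = 3 + (30419/(-9488))/3664 = 3 + (30419*(-1/9488))*(1/3664) = 3 - 30419/9488*1/3664 = 3 - 30419/34764032 = 104261677/34764032 ≈ 2.9991)
16427/(-9911) - 15321/P = 16427/(-9911) - 15321/104261677/34764032 = 16427*(-1/9911) - 15321*34764032/104261677 = -16427/9911 - 532619734272/104261677 = -5280506892937871/1033337480747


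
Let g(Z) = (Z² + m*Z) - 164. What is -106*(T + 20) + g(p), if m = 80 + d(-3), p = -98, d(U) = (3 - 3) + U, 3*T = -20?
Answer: 1442/3 ≈ 480.67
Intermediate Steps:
T = -20/3 (T = (⅓)*(-20) = -20/3 ≈ -6.6667)
d(U) = U (d(U) = 0 + U = U)
m = 77 (m = 80 - 3 = 77)
g(Z) = -164 + Z² + 77*Z (g(Z) = (Z² + 77*Z) - 164 = -164 + Z² + 77*Z)
-106*(T + 20) + g(p) = -106*(-20/3 + 20) + (-164 + (-98)² + 77*(-98)) = -106*40/3 + (-164 + 9604 - 7546) = -4240/3 + 1894 = 1442/3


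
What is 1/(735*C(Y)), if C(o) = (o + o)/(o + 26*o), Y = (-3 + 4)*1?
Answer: 9/490 ≈ 0.018367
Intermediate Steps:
Y = 1 (Y = 1*1 = 1)
C(o) = 2/27 (C(o) = (2*o)/((27*o)) = (2*o)*(1/(27*o)) = 2/27)
1/(735*C(Y)) = 1/(735*(2/27)) = 1/(490/9) = 9/490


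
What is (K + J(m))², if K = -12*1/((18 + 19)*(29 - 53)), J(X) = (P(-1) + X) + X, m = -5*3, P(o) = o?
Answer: 5257849/5476 ≈ 960.16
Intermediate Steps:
m = -15
J(X) = -1 + 2*X (J(X) = (-1 + X) + X = -1 + 2*X)
K = 1/74 (K = -12/((-24*37)) = -12/(-888) = -12*(-1/888) = 1/74 ≈ 0.013514)
(K + J(m))² = (1/74 + (-1 + 2*(-15)))² = (1/74 + (-1 - 30))² = (1/74 - 31)² = (-2293/74)² = 5257849/5476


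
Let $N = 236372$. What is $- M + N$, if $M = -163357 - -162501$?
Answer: $237228$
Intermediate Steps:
$M = -856$ ($M = -163357 + 162501 = -856$)
$- M + N = \left(-1\right) \left(-856\right) + 236372 = 856 + 236372 = 237228$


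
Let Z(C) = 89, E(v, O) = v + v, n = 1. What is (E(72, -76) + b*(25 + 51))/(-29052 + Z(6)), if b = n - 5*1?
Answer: 160/28963 ≈ 0.0055243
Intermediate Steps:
E(v, O) = 2*v
b = -4 (b = 1 - 5*1 = 1 - 5 = -4)
(E(72, -76) + b*(25 + 51))/(-29052 + Z(6)) = (2*72 - 4*(25 + 51))/(-29052 + 89) = (144 - 4*76)/(-28963) = (144 - 304)*(-1/28963) = -160*(-1/28963) = 160/28963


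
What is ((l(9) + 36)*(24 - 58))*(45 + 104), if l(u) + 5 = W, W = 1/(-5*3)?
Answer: -2350624/15 ≈ -1.5671e+5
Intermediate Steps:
W = -1/15 (W = 1/(-15) = -1/15 ≈ -0.066667)
l(u) = -76/15 (l(u) = -5 - 1/15 = -76/15)
((l(9) + 36)*(24 - 58))*(45 + 104) = ((-76/15 + 36)*(24 - 58))*(45 + 104) = ((464/15)*(-34))*149 = -15776/15*149 = -2350624/15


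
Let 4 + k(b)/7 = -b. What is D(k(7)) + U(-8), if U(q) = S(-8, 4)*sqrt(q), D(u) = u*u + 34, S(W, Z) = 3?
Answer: 5963 + 6*I*sqrt(2) ≈ 5963.0 + 8.4853*I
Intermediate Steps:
k(b) = -28 - 7*b (k(b) = -28 + 7*(-b) = -28 - 7*b)
D(u) = 34 + u**2 (D(u) = u**2 + 34 = 34 + u**2)
U(q) = 3*sqrt(q)
D(k(7)) + U(-8) = (34 + (-28 - 7*7)**2) + 3*sqrt(-8) = (34 + (-28 - 49)**2) + 3*(2*I*sqrt(2)) = (34 + (-77)**2) + 6*I*sqrt(2) = (34 + 5929) + 6*I*sqrt(2) = 5963 + 6*I*sqrt(2)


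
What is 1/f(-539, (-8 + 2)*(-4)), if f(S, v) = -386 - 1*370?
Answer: -1/756 ≈ -0.0013228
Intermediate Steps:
f(S, v) = -756 (f(S, v) = -386 - 370 = -756)
1/f(-539, (-8 + 2)*(-4)) = 1/(-756) = -1/756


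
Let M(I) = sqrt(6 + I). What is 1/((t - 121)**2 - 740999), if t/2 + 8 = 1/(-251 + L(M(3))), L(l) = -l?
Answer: -16129/11648812871 ≈ -1.3846e-6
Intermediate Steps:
t = -2033/127 (t = -16 + 2/(-251 - sqrt(6 + 3)) = -16 + 2/(-251 - sqrt(9)) = -16 + 2/(-251 - 1*3) = -16 + 2/(-251 - 3) = -16 + 2/(-254) = -16 + 2*(-1/254) = -16 - 1/127 = -2033/127 ≈ -16.008)
1/((t - 121)**2 - 740999) = 1/((-2033/127 - 121)**2 - 740999) = 1/((-17400/127)**2 - 740999) = 1/(302760000/16129 - 740999) = 1/(-11648812871/16129) = -16129/11648812871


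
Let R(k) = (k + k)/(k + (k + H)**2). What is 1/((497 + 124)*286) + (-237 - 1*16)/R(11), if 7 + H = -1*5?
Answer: -24509627/177606 ≈ -138.00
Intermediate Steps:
H = -12 (H = -7 - 1*5 = -7 - 5 = -12)
R(k) = 2*k/(k + (-12 + k)**2) (R(k) = (k + k)/(k + (k - 12)**2) = (2*k)/(k + (-12 + k)**2) = 2*k/(k + (-12 + k)**2))
1/((497 + 124)*286) + (-237 - 1*16)/R(11) = 1/((497 + 124)*286) + (-237 - 1*16)/((2*11/(11 + (-12 + 11)**2))) = (1/286)/621 + (-237 - 16)/((2*11/(11 + (-1)**2))) = (1/621)*(1/286) - 253/(2*11/(11 + 1)) = 1/177606 - 253/(2*11/12) = 1/177606 - 253/(2*11*(1/12)) = 1/177606 - 253/11/6 = 1/177606 - 253*6/11 = 1/177606 - 138 = -24509627/177606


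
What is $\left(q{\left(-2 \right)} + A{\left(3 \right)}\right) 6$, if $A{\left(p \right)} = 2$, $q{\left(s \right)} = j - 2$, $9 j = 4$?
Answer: $\frac{8}{3} \approx 2.6667$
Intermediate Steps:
$j = \frac{4}{9}$ ($j = \frac{1}{9} \cdot 4 = \frac{4}{9} \approx 0.44444$)
$q{\left(s \right)} = - \frac{14}{9}$ ($q{\left(s \right)} = \frac{4}{9} - 2 = - \frac{14}{9}$)
$\left(q{\left(-2 \right)} + A{\left(3 \right)}\right) 6 = \left(- \frac{14}{9} + 2\right) 6 = \frac{4}{9} \cdot 6 = \frac{8}{3}$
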